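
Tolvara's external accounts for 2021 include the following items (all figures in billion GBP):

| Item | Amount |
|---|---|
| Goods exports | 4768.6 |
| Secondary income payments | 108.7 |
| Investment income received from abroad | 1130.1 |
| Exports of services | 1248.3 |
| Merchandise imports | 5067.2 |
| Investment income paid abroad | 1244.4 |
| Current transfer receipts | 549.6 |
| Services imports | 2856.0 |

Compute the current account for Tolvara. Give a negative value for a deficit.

-1579.7

Goods balance = 4768.6 - 5067.2 = -298.6
Services balance = 1248.3 - 2856.0 = -1607.7
Trade balance (goods + services) = -298.6 + (-1607.7) = -1906.3
Net primary income = 1130.1 - 1244.4 = -114.3
Net secondary income = 549.6 - 108.7 = 440.9
Current account = -1906.3 + (-114.3) + 440.9 = -1579.7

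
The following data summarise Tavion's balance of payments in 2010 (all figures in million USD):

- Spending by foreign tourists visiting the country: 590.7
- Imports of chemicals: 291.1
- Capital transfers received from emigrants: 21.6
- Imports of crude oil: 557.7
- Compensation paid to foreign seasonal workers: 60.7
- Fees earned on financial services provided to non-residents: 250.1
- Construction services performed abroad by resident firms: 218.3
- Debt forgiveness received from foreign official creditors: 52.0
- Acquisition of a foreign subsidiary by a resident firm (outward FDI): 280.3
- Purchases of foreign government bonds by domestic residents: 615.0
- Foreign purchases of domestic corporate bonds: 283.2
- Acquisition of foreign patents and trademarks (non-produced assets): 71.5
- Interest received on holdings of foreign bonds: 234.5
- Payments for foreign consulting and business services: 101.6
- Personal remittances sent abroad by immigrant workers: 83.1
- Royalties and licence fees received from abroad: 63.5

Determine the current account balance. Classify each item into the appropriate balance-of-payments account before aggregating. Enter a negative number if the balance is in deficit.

262.9

Goods: -291.1 - 557.7 = -848.8
Services: 218.3 + 63.5 + 250.1 + 590.7 - 101.6 = 1021.0
Primary income: -60.7 + 234.5 = 173.8
Secondary income: -83.1
Current account = (-848.8) + 1021.0 + 173.8 + (-83.1) = 262.9
(Excluded from the current account — capital account: capital transfers received from emigrants 21.6, debt forgiveness received from foreign official creditors 52.0, acquisition of foreign patents and trademarks (non-produced assets) 71.5; financial account: acquisition of a foreign subsidiary by a resident firm (outward FDI) 280.3, purchases of foreign government bonds by domestic residents 615.0, foreign purchases of domestic corporate bonds 283.2.)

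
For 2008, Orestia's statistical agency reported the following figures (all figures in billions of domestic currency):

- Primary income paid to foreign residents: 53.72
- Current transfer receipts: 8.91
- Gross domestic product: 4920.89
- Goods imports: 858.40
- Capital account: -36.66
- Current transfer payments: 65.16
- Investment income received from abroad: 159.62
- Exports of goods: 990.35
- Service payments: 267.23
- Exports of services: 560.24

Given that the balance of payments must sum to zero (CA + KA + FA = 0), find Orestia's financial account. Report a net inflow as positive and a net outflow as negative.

-437.95

Goods balance = 990.35 - 858.40 = 131.95
Services balance = 560.24 - 267.23 = 293.01
Trade balance (goods + services) = 131.95 + 293.01 = 424.96
Net primary income = 159.62 - 53.72 = 105.90
Net secondary income = 8.91 - 65.16 = -56.25
Current account = 424.96 + 105.90 + (-56.25) = 474.61
Financial account = -(474.61 + (-36.66)) = -437.95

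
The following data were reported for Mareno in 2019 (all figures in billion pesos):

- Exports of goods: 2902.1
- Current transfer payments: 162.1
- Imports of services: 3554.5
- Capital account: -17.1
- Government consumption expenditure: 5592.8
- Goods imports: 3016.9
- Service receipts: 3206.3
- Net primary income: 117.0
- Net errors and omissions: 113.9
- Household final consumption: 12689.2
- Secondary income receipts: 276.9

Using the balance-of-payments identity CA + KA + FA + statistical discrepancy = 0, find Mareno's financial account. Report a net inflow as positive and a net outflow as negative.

134.4

Goods balance = 2902.1 - 3016.9 = -114.8
Services balance = 3206.3 - 3554.5 = -348.2
Trade balance (goods + services) = -114.8 + (-348.2) = -463.0
Net primary income = 117.0
Net secondary income = 276.9 - 162.1 = 114.8
Current account = -463.0 + 117.0 + 114.8 = -231.2
Financial account = -(-231.2 + (-17.1) + 113.9) = 134.4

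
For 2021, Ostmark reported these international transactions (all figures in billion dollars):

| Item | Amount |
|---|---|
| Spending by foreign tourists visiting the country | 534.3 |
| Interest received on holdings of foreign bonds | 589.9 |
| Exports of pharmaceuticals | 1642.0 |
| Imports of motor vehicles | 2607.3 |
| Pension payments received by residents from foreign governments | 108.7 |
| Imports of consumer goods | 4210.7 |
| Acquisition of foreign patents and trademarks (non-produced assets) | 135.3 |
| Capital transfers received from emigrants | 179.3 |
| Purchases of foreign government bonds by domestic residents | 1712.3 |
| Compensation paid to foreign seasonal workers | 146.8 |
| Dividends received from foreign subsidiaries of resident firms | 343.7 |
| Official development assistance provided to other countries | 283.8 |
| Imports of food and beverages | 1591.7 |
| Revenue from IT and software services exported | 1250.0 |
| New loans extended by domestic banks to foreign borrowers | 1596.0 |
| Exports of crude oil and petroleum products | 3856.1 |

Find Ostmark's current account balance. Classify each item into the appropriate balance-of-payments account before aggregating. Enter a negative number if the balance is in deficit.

-515.6

Goods: -1591.7 + 3856.1 + 1642.0 - 4210.7 - 2607.3 = -2911.6
Services: 534.3 + 1250.0 = 1784.3
Primary income: 343.7 + 589.9 - 146.8 = 786.8
Secondary income: -283.8 + 108.7 = -175.1
Current account = (-2911.6) + 1784.3 + 786.8 + (-175.1) = -515.6
(Excluded from the current account — capital account: acquisition of foreign patents and trademarks (non-produced assets) 135.3, capital transfers received from emigrants 179.3; financial account: purchases of foreign government bonds by domestic residents 1712.3, new loans extended by domestic banks to foreign borrowers 1596.0.)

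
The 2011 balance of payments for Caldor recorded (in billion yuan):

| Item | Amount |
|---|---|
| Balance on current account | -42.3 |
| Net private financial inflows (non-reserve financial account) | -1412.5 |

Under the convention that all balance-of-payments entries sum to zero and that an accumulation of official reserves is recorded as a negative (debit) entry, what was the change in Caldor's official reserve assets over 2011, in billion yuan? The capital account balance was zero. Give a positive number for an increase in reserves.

-1454.8

Official reserve transactions balance = -((-42.3) + (-1412.5)) = 1454.8
An accumulation of reserves is recorded as a debit (negative entry), so the change in the stock of reserves is the negative of that balance.
Change in official reserves = -(1454.8) = -1454.8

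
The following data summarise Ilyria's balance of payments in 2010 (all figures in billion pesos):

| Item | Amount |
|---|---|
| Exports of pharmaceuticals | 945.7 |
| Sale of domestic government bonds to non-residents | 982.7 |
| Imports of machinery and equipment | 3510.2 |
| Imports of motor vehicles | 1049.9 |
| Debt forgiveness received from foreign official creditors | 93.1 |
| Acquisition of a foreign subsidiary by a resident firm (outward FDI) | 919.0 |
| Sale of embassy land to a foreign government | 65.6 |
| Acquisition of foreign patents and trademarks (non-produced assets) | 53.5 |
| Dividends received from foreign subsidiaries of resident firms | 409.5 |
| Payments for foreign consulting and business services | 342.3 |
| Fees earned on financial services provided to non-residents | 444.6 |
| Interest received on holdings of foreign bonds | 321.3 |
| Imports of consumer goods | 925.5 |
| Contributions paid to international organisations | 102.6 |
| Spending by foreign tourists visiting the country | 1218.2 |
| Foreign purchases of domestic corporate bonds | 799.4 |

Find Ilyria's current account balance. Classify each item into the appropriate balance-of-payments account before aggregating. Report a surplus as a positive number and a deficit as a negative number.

-2591.2

Goods: -3510.2 + 945.7 - 925.5 - 1049.9 = -4539.9
Services: 1218.2 + 444.6 - 342.3 = 1320.5
Primary income: 321.3 + 409.5 = 730.8
Secondary income: -102.6
Current account = (-4539.9) + 1320.5 + 730.8 + (-102.6) = -2591.2
(Excluded from the current account — financial account: sale of domestic government bonds to non-residents 982.7, acquisition of a foreign subsidiary by a resident firm (outward FDI) 919.0, foreign purchases of domestic corporate bonds 799.4; capital account: debt forgiveness received from foreign official creditors 93.1, sale of embassy land to a foreign government 65.6, acquisition of foreign patents and trademarks (non-produced assets) 53.5.)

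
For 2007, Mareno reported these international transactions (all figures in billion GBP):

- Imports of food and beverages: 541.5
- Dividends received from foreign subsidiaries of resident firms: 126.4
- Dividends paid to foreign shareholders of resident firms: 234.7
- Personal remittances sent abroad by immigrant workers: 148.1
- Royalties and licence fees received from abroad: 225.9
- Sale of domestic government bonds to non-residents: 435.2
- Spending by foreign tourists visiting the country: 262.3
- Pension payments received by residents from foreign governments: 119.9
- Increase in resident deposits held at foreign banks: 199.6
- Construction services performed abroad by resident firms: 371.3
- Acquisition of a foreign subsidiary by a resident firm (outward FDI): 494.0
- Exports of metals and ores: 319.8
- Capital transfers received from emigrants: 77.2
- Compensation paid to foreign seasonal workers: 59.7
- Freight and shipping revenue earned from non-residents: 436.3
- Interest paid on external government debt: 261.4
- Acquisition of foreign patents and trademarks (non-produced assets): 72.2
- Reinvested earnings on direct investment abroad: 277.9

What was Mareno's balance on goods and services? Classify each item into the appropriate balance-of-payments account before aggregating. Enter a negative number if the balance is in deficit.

Goods: 319.8 - 541.5 = -221.7
Services: 262.3 + 371.3 + 436.3 + 225.9 = 1295.8
Trade balance = -221.7 + 1295.8 = 1074.1
(Excluded from the trade balance — primary income: dividends received from foreign subsidiaries of resident firms 126.4, dividends paid to foreign shareholders of resident firms 234.7, compensation paid to foreign seasonal workers 59.7, interest paid on external government debt 261.4, reinvested earnings on direct investment abroad 277.9; secondary income: personal remittances sent abroad by immigrant workers 148.1, pension payments received by residents from foreign governments 119.9; financial account: sale of domestic government bonds to non-residents 435.2, increase in resident deposits held at foreign banks 199.6, acquisition of a foreign subsidiary by a resident firm (outward FDI) 494.0; capital account: capital transfers received from emigrants 77.2, acquisition of foreign patents and trademarks (non-produced assets) 72.2.)

1074.1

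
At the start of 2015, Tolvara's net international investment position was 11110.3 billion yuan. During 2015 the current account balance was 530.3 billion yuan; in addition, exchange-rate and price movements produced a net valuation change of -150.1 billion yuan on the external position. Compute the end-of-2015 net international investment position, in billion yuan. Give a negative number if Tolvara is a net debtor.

11490.5

Change in NIIP = current account + net valuation change = 530.3 + (-150.1) = 380.2
End-of-year NIIP = 11110.3 + 380.2 = 11490.5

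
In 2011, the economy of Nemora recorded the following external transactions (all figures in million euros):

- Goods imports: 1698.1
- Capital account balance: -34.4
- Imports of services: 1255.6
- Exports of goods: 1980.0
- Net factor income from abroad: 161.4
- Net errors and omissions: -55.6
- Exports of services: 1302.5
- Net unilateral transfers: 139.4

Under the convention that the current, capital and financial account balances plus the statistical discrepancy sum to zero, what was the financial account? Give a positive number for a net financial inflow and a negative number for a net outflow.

-539.6

Goods balance = 1980.0 - 1698.1 = 281.9
Services balance = 1302.5 - 1255.6 = 46.9
Trade balance (goods + services) = 281.9 + 46.9 = 328.8
Net primary income = 161.4
Net secondary income = 139.4
Current account = 328.8 + 161.4 + 139.4 = 629.6
Financial account = -(629.6 + (-34.4) + (-55.6)) = -539.6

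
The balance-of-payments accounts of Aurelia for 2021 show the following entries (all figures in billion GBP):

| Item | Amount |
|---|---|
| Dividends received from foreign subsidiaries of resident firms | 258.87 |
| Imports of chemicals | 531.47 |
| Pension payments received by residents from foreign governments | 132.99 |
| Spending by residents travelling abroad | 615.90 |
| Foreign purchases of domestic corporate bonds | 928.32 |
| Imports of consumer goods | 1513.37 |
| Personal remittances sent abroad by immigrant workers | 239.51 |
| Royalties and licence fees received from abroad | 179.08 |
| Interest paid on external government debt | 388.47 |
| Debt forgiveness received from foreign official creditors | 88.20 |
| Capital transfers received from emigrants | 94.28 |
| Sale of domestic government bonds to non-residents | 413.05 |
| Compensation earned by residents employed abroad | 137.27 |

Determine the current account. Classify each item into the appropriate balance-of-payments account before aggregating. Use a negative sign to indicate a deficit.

Goods: -531.47 - 1513.37 = -2044.84
Services: -615.90 + 179.08 = -436.82
Primary income: 137.27 + 258.87 - 388.47 = 7.67
Secondary income: 132.99 - 239.51 = -106.52
Current account = (-2044.84) + (-436.82) + 7.67 + (-106.52) = -2580.51
(Excluded from the current account — financial account: foreign purchases of domestic corporate bonds 928.32, sale of domestic government bonds to non-residents 413.05; capital account: debt forgiveness received from foreign official creditors 88.20, capital transfers received from emigrants 94.28.)

-2580.51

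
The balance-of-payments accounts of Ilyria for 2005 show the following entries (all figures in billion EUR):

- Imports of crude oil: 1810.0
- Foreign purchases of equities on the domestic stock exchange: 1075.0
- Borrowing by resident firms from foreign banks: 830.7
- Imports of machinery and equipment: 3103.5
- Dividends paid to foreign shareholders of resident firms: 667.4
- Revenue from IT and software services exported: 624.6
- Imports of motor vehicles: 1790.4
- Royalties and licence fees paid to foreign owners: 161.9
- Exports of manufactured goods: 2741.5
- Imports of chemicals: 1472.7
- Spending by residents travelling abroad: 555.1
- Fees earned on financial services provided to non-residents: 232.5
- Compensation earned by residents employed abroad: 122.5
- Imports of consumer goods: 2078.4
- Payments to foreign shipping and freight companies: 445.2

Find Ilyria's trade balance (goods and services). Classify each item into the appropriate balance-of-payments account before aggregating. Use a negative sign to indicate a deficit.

Goods: -1810.0 - 1790.4 - 3103.5 - 1472.7 + 2741.5 - 2078.4 = -7513.5
Services: 624.6 + 232.5 - 555.1 - 445.2 - 161.9 = -305.1
Trade balance = -7513.5 + (-305.1) = -7818.6
(Excluded from the trade balance — financial account: foreign purchases of equities on the domestic stock exchange 1075.0, borrowing by resident firms from foreign banks 830.7; primary income: dividends paid to foreign shareholders of resident firms 667.4, compensation earned by residents employed abroad 122.5.)

-7818.6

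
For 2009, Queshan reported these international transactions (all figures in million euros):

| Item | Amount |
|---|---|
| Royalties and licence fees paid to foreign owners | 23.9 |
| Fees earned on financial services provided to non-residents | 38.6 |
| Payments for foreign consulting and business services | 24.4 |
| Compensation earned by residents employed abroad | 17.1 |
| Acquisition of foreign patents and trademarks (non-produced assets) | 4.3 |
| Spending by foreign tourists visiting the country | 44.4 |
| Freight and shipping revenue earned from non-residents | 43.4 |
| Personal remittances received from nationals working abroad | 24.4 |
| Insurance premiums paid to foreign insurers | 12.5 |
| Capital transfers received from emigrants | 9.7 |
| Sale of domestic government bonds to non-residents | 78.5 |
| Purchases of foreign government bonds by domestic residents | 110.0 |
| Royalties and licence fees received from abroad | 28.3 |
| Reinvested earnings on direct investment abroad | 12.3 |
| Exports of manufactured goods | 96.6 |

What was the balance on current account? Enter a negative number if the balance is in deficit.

Goods: 96.6
Services: 44.4 - 23.9 + 38.6 - 12.5 + 43.4 - 24.4 + 28.3 = 93.9
Primary income: 12.3 + 17.1 = 29.4
Secondary income: 24.4
Current account = 96.6 + 93.9 + 29.4 + 24.4 = 244.3
(Excluded from the current account — capital account: acquisition of foreign patents and trademarks (non-produced assets) 4.3, capital transfers received from emigrants 9.7; financial account: sale of domestic government bonds to non-residents 78.5, purchases of foreign government bonds by domestic residents 110.0.)

244.3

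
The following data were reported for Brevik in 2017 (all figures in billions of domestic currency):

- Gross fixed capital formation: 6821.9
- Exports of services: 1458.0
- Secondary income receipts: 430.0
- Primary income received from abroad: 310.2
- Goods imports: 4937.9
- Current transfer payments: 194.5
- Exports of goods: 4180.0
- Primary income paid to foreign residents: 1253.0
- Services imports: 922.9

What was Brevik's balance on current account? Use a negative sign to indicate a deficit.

Goods balance = 4180.0 - 4937.9 = -757.9
Services balance = 1458.0 - 922.9 = 535.1
Trade balance (goods + services) = -757.9 + 535.1 = -222.8
Net primary income = 310.2 - 1253.0 = -942.8
Net secondary income = 430.0 - 194.5 = 235.5
Current account = -222.8 + (-942.8) + 235.5 = -930.1

-930.1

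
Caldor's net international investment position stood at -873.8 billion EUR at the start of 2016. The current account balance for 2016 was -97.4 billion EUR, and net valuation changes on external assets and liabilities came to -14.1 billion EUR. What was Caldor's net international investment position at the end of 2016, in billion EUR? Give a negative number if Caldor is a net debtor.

Change in NIIP = current account + net valuation change = -97.4 + (-14.1) = -111.5
End-of-year NIIP = -873.8 + (-111.5) = -985.3

-985.3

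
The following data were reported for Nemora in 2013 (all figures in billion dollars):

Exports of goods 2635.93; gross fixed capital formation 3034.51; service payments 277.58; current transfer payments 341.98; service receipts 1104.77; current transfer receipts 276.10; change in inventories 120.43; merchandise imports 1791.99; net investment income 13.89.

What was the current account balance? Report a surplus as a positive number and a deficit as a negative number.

Goods balance = 2635.93 - 1791.99 = 843.94
Services balance = 1104.77 - 277.58 = 827.19
Trade balance (goods + services) = 843.94 + 827.19 = 1671.13
Net primary income = 13.89
Net secondary income = 276.10 - 341.98 = -65.88
Current account = 1671.13 + 13.89 + (-65.88) = 1619.14

1619.14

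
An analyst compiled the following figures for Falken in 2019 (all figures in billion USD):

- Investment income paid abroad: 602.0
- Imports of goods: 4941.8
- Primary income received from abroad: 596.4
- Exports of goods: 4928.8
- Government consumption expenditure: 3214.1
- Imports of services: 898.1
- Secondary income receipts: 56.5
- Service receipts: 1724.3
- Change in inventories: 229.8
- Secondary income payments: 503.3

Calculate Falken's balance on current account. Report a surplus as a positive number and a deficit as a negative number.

360.8

Goods balance = 4928.8 - 4941.8 = -13.0
Services balance = 1724.3 - 898.1 = 826.2
Trade balance (goods + services) = -13.0 + 826.2 = 813.2
Net primary income = 596.4 - 602.0 = -5.6
Net secondary income = 56.5 - 503.3 = -446.8
Current account = 813.2 + (-5.6) + (-446.8) = 360.8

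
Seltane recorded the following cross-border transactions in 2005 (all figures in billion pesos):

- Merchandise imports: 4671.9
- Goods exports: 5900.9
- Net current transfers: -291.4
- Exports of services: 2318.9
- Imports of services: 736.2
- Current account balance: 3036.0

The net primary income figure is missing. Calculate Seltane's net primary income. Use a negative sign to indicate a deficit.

Current account = goods balance + services balance + net primary income + net secondary income
Sum of the known components = 2520.3
Net primary income = CA - (known components) = 3036.0 - 2520.3 = 515.7

515.7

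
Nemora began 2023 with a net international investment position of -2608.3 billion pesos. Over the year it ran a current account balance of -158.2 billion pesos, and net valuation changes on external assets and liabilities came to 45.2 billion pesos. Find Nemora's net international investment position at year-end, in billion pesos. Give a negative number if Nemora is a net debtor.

Change in NIIP = current account + net valuation change = -158.2 + 45.2 = -113.0
End-of-year NIIP = -2608.3 + (-113.0) = -2721.3

-2721.3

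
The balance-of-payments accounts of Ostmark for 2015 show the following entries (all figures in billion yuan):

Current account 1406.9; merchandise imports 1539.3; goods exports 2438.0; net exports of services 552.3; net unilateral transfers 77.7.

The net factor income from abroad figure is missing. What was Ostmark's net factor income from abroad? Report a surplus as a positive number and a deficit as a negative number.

Current account = goods balance + services balance + net primary income + net secondary income
Sum of the known components = 1528.7
Net factor income from abroad = CA - (known components) = 1406.9 - 1528.7 = -121.8

-121.8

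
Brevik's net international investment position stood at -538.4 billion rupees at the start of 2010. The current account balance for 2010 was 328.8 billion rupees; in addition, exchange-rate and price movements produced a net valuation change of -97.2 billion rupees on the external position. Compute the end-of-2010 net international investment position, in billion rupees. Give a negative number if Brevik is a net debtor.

-306.8

Change in NIIP = current account + net valuation change = 328.8 + (-97.2) = 231.6
End-of-year NIIP = -538.4 + 231.6 = -306.8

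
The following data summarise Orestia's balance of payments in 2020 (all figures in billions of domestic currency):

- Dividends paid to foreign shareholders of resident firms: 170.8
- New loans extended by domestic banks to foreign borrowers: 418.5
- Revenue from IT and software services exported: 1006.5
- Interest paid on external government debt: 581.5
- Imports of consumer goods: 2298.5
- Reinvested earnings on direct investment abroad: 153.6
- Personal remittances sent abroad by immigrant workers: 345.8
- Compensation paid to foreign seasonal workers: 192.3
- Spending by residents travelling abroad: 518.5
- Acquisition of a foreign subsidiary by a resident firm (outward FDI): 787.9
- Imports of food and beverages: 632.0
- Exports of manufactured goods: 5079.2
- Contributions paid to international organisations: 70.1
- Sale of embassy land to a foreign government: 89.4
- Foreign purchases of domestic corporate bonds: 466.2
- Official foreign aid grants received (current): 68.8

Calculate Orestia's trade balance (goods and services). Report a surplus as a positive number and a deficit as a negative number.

Goods: -632.0 - 2298.5 + 5079.2 = 2148.7
Services: -518.5 + 1006.5 = 488.0
Trade balance = 2148.7 + 488.0 = 2636.7
(Excluded from the trade balance — primary income: dividends paid to foreign shareholders of resident firms 170.8, interest paid on external government debt 581.5, reinvested earnings on direct investment abroad 153.6, compensation paid to foreign seasonal workers 192.3; financial account: new loans extended by domestic banks to foreign borrowers 418.5, acquisition of a foreign subsidiary by a resident firm (outward FDI) 787.9, foreign purchases of domestic corporate bonds 466.2; secondary income: personal remittances sent abroad by immigrant workers 345.8, contributions paid to international organisations 70.1, official foreign aid grants received (current) 68.8; capital account: sale of embassy land to a foreign government 89.4.)

2636.7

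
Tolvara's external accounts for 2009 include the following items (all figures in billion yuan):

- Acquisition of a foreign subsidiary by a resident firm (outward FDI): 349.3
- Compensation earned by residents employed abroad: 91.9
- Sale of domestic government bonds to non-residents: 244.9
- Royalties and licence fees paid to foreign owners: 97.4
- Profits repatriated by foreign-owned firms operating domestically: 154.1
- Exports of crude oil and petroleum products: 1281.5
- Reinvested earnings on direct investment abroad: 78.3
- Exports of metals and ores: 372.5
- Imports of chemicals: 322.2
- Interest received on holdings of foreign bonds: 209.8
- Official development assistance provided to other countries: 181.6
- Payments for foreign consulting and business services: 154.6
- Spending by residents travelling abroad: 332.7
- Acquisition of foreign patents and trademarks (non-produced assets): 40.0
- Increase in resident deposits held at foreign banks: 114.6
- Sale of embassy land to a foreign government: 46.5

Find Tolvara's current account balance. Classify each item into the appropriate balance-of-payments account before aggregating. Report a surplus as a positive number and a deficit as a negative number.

791.4

Goods: 1281.5 - 322.2 + 372.5 = 1331.8
Services: -97.4 - 332.7 - 154.6 = -584.7
Primary income: 209.8 + 91.9 + 78.3 - 154.1 = 225.9
Secondary income: -181.6
Current account = 1331.8 + (-584.7) + 225.9 + (-181.6) = 791.4
(Excluded from the current account — financial account: acquisition of a foreign subsidiary by a resident firm (outward FDI) 349.3, sale of domestic government bonds to non-residents 244.9, increase in resident deposits held at foreign banks 114.6; capital account: acquisition of foreign patents and trademarks (non-produced assets) 40.0, sale of embassy land to a foreign government 46.5.)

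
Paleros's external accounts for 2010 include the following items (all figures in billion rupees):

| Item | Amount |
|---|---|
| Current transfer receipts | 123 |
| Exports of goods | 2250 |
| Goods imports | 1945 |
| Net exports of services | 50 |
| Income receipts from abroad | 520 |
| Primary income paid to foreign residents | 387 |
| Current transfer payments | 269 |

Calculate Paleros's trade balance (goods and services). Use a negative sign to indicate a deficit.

Goods balance = 2250 - 1945 = 305
Services balance = 50
Trade balance (goods + services) = 305 + 50 = 355

355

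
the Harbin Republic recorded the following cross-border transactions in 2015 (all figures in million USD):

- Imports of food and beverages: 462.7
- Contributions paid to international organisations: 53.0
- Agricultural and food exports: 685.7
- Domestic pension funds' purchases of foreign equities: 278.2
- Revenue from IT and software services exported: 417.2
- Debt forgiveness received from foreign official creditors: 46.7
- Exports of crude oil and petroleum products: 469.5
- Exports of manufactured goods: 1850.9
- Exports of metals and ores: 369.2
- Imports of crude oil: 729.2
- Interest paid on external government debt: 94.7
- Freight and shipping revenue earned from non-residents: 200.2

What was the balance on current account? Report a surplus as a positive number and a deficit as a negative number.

2653.1

Goods: 1850.9 - 729.2 + 369.2 + 469.5 + 685.7 - 462.7 = 2183.4
Services: 200.2 + 417.2 = 617.4
Primary income: -94.7
Secondary income: -53.0
Current account = 2183.4 + 617.4 + (-94.7) + (-53.0) = 2653.1
(Excluded from the current account — financial account: domestic pension funds' purchases of foreign equities 278.2; capital account: debt forgiveness received from foreign official creditors 46.7.)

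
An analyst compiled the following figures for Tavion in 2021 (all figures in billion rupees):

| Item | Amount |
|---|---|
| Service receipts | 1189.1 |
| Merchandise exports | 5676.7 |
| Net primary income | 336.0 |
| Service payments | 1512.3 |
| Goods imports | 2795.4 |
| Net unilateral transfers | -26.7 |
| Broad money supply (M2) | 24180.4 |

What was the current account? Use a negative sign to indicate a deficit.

Goods balance = 5676.7 - 2795.4 = 2881.3
Services balance = 1189.1 - 1512.3 = -323.2
Trade balance (goods + services) = 2881.3 + (-323.2) = 2558.1
Net primary income = 336.0
Net secondary income = -26.7
Current account = 2558.1 + 336.0 + (-26.7) = 2867.4

2867.4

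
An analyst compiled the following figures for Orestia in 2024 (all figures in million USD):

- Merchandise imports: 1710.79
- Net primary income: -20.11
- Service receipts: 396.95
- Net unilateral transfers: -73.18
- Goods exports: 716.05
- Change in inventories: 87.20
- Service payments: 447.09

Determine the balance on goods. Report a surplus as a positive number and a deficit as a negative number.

-994.74

Goods balance = 716.05 - 1710.79 = -994.74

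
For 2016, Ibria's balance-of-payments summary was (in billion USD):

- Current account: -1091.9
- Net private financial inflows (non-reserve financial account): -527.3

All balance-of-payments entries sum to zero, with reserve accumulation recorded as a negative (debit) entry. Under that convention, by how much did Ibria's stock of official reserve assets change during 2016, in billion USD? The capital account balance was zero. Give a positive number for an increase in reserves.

-1619.2

Official reserve transactions balance = -((-1091.9) + (-527.3)) = 1619.2
An accumulation of reserves is recorded as a debit (negative entry), so the change in the stock of reserves is the negative of that balance.
Change in official reserves = -(1619.2) = -1619.2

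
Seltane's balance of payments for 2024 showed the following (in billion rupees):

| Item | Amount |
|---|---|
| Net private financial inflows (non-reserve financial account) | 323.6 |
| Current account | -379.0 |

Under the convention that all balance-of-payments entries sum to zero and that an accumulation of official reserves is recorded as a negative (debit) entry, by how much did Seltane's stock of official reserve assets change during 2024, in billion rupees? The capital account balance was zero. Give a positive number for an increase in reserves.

Official reserve transactions balance = -((-379.0) + 323.6) = 55.4
An accumulation of reserves is recorded as a debit (negative entry), so the change in the stock of reserves is the negative of that balance.
Change in official reserves = -(55.4) = -55.4

-55.4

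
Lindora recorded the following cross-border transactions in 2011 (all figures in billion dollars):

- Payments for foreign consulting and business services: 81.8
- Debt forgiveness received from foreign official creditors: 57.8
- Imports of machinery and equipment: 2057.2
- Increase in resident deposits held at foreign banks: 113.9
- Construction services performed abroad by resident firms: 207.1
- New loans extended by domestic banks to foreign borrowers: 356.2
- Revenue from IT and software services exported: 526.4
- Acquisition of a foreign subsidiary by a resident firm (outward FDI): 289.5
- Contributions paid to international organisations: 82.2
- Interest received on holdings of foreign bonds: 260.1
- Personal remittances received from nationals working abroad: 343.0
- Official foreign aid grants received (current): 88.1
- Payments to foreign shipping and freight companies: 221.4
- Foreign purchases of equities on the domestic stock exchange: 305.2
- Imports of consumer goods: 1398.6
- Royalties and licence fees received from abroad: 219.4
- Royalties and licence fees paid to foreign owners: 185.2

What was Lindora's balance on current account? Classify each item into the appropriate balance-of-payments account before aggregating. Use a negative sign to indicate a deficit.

-2382.3

Goods: -1398.6 - 2057.2 = -3455.8
Services: 207.1 - 81.8 + 526.4 - 185.2 + 219.4 - 221.4 = 464.5
Primary income: 260.1
Secondary income: 343.0 + 88.1 - 82.2 = 348.9
Current account = (-3455.8) + 464.5 + 260.1 + 348.9 = -2382.3
(Excluded from the current account — capital account: debt forgiveness received from foreign official creditors 57.8; financial account: increase in resident deposits held at foreign banks 113.9, new loans extended by domestic banks to foreign borrowers 356.2, acquisition of a foreign subsidiary by a resident firm (outward FDI) 289.5, foreign purchases of equities on the domestic stock exchange 305.2.)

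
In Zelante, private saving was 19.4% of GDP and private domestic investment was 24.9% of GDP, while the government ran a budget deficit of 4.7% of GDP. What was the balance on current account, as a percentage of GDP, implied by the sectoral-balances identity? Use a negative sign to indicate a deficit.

By the sectoral-balances identity, CA = (S_private - I) + (T - G).
Private balance = 19.4 - 24.9 = -5.5
Government balance (T - G) = -4.7
CA = -5.5 + (-4.7) = -10.2

-10.2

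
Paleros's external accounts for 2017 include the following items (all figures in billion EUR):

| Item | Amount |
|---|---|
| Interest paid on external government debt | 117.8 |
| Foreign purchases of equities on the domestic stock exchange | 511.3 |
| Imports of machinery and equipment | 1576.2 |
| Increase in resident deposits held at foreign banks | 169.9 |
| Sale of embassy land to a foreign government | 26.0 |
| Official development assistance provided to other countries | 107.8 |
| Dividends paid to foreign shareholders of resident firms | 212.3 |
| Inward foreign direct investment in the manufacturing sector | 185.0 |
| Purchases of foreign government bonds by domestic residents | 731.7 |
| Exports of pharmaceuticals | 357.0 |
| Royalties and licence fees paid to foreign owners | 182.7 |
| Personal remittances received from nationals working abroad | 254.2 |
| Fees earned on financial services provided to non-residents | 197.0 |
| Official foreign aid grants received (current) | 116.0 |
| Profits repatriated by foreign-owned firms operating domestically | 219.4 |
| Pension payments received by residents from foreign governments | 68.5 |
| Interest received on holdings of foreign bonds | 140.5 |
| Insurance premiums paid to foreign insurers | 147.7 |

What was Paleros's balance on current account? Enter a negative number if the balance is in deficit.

Goods: 357.0 - 1576.2 = -1219.2
Services: -147.7 - 182.7 + 197.0 = -133.4
Primary income: -212.3 + 140.5 - 219.4 - 117.8 = -409.0
Secondary income: -107.8 + 68.5 + 116.0 + 254.2 = 330.9
Current account = (-1219.2) + (-133.4) + (-409.0) + 330.9 = -1430.7
(Excluded from the current account — financial account: foreign purchases of equities on the domestic stock exchange 511.3, increase in resident deposits held at foreign banks 169.9, inward foreign direct investment in the manufacturing sector 185.0, purchases of foreign government bonds by domestic residents 731.7; capital account: sale of embassy land to a foreign government 26.0.)

-1430.7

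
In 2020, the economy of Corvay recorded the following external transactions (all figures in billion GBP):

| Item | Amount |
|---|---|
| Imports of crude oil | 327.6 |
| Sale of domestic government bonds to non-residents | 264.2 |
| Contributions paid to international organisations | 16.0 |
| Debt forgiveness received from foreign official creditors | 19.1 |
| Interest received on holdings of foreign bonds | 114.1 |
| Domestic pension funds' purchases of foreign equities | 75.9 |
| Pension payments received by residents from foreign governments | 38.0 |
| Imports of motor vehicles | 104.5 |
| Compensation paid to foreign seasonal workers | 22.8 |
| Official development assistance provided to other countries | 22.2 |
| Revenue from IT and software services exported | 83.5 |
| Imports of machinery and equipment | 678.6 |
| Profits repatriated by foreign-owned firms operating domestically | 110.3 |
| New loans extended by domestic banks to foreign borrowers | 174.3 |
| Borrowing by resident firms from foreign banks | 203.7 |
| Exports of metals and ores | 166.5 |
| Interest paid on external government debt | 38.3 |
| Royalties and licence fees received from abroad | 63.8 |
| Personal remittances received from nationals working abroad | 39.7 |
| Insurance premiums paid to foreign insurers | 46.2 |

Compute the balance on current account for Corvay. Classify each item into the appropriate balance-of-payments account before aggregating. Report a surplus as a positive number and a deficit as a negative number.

-860.9

Goods: 166.5 - 327.6 - 678.6 - 104.5 = -944.2
Services: 63.8 - 46.2 + 83.5 = 101.1
Primary income: -22.8 - 110.3 + 114.1 - 38.3 = -57.3
Secondary income: 38.0 - 16.0 - 22.2 + 39.7 = 39.5
Current account = (-944.2) + 101.1 + (-57.3) + 39.5 = -860.9
(Excluded from the current account — financial account: sale of domestic government bonds to non-residents 264.2, domestic pension funds' purchases of foreign equities 75.9, new loans extended by domestic banks to foreign borrowers 174.3, borrowing by resident firms from foreign banks 203.7; capital account: debt forgiveness received from foreign official creditors 19.1.)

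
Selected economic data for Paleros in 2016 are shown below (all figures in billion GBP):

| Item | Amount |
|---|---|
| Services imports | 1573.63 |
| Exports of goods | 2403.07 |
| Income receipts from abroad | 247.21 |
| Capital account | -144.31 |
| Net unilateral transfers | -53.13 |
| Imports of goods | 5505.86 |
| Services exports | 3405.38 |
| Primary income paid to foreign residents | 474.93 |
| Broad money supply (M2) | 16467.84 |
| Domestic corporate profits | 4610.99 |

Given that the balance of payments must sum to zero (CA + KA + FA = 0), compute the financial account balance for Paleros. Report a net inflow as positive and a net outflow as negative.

1696.20

Goods balance = 2403.07 - 5505.86 = -3102.79
Services balance = 3405.38 - 1573.63 = 1831.75
Trade balance (goods + services) = -3102.79 + 1831.75 = -1271.04
Net primary income = 247.21 - 474.93 = -227.72
Net secondary income = -53.13
Current account = -1271.04 + (-227.72) + (-53.13) = -1551.89
Financial account = -(-1551.89 + (-144.31)) = 1696.20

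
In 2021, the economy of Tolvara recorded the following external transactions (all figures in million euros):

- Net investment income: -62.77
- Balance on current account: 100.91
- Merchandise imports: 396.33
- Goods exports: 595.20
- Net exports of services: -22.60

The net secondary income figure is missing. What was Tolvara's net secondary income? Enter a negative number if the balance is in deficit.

Current account = goods balance + services balance + net primary income + net secondary income
Sum of the known components = 113.50
Net secondary income = CA - (known components) = 100.91 - 113.50 = -12.59

-12.59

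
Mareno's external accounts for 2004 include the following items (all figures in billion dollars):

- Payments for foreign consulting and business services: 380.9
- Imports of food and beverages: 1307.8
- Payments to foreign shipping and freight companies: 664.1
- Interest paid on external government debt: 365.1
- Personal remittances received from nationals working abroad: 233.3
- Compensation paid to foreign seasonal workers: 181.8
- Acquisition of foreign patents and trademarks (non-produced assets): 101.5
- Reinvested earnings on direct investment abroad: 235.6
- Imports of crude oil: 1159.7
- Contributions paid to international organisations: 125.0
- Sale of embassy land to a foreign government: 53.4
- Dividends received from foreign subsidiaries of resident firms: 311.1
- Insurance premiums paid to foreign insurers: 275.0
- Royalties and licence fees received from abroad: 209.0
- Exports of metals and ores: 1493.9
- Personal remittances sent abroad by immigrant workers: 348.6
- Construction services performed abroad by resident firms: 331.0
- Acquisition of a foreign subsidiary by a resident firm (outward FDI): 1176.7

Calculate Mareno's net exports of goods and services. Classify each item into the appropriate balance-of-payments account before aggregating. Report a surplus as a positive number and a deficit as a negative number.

Goods: -1307.8 - 1159.7 + 1493.9 = -973.6
Services: 209.0 - 380.9 - 275.0 + 331.0 - 664.1 = -780.0
Trade balance = -973.6 + (-780.0) = -1753.6
(Excluded from the trade balance — primary income: interest paid on external government debt 365.1, compensation paid to foreign seasonal workers 181.8, reinvested earnings on direct investment abroad 235.6, dividends received from foreign subsidiaries of resident firms 311.1; secondary income: personal remittances received from nationals working abroad 233.3, contributions paid to international organisations 125.0, personal remittances sent abroad by immigrant workers 348.6; capital account: acquisition of foreign patents and trademarks (non-produced assets) 101.5, sale of embassy land to a foreign government 53.4; financial account: acquisition of a foreign subsidiary by a resident firm (outward FDI) 1176.7.)

-1753.6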